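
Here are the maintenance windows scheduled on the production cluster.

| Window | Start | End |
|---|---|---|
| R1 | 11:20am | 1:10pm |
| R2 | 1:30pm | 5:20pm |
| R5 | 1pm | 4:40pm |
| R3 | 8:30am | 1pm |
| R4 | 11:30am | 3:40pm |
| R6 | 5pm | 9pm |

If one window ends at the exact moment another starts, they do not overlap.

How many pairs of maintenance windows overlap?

8

Sorted by start: R3, R1, R4, R5, R2, R6.
R1 starts before R3 ends → R3 and R1 overlap.
R4 starts before R3 ends → R3 and R4 overlap.
R5 starts exactly when R3 ends (back-to-back, no overlap); R3 is clear from here.
R4 starts before R1 ends → R1 and R4 overlap.
R5 starts before R1 ends → R1 and R5 overlap.
R2 starts after R1 ends; R1 is clear from here.
R5 starts before R4 ends → R4 and R5 overlap.
R2 starts before R4 ends → R4 and R2 overlap.
R6 starts after R4 ends.
R2 starts before R5 ends → R5 and R2 overlap.
R6 starts after R5 ends.
R6 starts before R2 ends → R2 and R6 overlap.
Overlapping pairs: R1 & R3, R1 & R4, R1 & R5, R2 & R4, R2 & R5, R2 & R6, R3 & R4, R4 & R5 — 8 in total.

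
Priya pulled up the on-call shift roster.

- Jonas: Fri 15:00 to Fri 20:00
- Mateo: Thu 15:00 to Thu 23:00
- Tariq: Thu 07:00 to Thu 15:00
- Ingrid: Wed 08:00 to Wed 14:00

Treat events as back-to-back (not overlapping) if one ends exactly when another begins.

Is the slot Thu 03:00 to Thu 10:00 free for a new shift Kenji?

No — it overlaps Tariq

Ingrid: ends Wed 14:00 at or before Kenji starts Thu 03:00 → clear.
Tariq: starts Thu 07:00 before Kenji ends Thu 10:00, and ends Thu 15:00 after Kenji starts Thu 03:00 → overlap.
Mateo: starts Thu 15:00 at or after Kenji ends Thu 10:00 → clear.
Jonas: starts Fri 15:00 at or after Kenji ends Thu 10:00 → clear.
Kenji overlaps Tariq.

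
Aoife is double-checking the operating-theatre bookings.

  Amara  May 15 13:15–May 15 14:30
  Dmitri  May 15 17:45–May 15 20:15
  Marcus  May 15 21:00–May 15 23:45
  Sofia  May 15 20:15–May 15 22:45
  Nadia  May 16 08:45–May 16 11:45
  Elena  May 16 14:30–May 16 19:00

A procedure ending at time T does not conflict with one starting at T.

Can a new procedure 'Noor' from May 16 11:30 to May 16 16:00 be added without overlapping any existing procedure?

Amara: ends May 15 14:30 at or before Noor starts May 16 11:30 → clear.
Dmitri: ends May 15 20:15 at or before Noor starts May 16 11:30 → clear.
Sofia: ends May 15 22:45 at or before Noor starts May 16 11:30 → clear.
Marcus: ends May 15 23:45 at or before Noor starts May 16 11:30 → clear.
Nadia: starts May 16 08:45 before Noor ends May 16 16:00, and ends May 16 11:45 after Noor starts May 16 11:30 → overlap.
Elena: starts May 16 14:30 before Noor ends May 16 16:00, and ends May 16 19:00 after Noor starts May 16 11:30 → overlap.
Noor overlaps Nadia, Elena.

No — it overlaps Elena, Nadia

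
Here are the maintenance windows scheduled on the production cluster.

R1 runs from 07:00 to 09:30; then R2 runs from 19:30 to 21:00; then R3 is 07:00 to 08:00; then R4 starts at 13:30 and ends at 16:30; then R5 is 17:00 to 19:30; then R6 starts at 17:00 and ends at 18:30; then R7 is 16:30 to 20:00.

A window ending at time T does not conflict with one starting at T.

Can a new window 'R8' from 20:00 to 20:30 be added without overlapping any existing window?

No — it overlaps R2

R1: ends 09:30 at or before R8 starts 20:00 → clear.
R3: ends 08:00 at or before R8 starts 20:00 → clear.
R4: ends 16:30 at or before R8 starts 20:00 → clear.
R7: ends 20:00 at or before R8 starts 20:00 → clear.
R5: ends 19:30 at or before R8 starts 20:00 → clear.
R6: ends 18:30 at or before R8 starts 20:00 → clear.
R2: starts 19:30 before R8 ends 20:30, and ends 21:00 after R8 starts 20:00 → overlap.
R8 overlaps R2.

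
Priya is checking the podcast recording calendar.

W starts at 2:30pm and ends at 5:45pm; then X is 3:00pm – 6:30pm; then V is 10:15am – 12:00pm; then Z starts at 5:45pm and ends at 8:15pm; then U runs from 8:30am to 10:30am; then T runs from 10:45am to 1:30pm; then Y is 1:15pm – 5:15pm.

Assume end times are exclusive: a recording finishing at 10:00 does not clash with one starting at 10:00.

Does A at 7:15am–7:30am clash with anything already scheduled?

No — it doesn't clash with anything

U: starts 8:30am at or after A ends 7:30am → clear.
V: starts 10:15am at or after A ends 7:30am → clear.
T: starts 10:45am at or after A ends 7:30am → clear.
Y: starts 1:15pm at or after A ends 7:30am → clear.
W: starts 2:30pm at or after A ends 7:30am → clear.
X: starts 3:00pm at or after A ends 7:30am → clear.
Z: starts 5:45pm at or after A ends 7:30am → clear.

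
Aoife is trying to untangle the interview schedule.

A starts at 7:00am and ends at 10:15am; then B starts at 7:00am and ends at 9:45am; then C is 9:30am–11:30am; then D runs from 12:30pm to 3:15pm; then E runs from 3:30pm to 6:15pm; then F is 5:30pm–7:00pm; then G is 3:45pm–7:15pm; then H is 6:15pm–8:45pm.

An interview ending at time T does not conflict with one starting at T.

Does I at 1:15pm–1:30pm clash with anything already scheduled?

Yes — it overlaps D

A: ends 10:15am at or before I starts 1:15pm → clear.
B: ends 9:45am at or before I starts 1:15pm → clear.
C: ends 11:30am at or before I starts 1:15pm → clear.
D: starts 12:30pm before I ends 1:30pm, and ends 3:15pm after I starts 1:15pm → overlap.
E: starts 3:30pm at or after I ends 1:30pm → clear.
G: starts 3:45pm at or after I ends 1:30pm → clear.
F: starts 5:30pm at or after I ends 1:30pm → clear.
H: starts 6:15pm at or after I ends 1:30pm → clear.
I overlaps D.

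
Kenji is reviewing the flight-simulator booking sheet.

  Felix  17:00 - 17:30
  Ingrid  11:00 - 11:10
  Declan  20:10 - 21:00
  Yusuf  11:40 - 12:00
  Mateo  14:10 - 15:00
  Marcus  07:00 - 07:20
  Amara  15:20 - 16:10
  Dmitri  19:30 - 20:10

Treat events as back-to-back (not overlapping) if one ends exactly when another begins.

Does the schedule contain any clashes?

Sorted by start: Marcus, Ingrid, Yusuf, Mateo, Amara, Felix, Dmitri, Declan.
Ingrid starts after Marcus ends, so Marcus has no further overlaps.
Yusuf starts after Ingrid ends, so Ingrid has no further overlaps.
Mateo starts after Yusuf ends, so Yusuf has no further overlaps.
Amara starts after Mateo ends, so Mateo has no further overlaps.
Felix starts after Amara ends, so Amara has no further overlaps.
Dmitri starts after Felix ends, so Felix has no further overlaps.
Declan starts exactly when Dmitri ends (back-to-back, no overlap).
Every pair is clear; the schedule has no overlaps.

No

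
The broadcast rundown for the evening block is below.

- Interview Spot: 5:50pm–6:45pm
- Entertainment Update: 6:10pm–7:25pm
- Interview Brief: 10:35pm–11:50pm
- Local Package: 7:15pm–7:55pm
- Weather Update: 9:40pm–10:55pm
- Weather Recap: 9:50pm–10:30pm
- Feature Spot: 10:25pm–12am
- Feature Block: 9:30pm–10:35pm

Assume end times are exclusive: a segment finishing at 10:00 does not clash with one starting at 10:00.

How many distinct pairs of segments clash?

10

Check each pair: they overlap iff neither finishes before the other starts.
Sorted by start: Interview Spot, Entertainment Update, Local Package, Feature Block, Weather Update, Weather Recap, Feature Spot, Interview Brief.
Entertainment Update starts before Interview Spot ends → Interview Spot and Entertainment Update overlap.
Local Package starts after Interview Spot ends, so nothing later overlaps Interview Spot either.
Local Package starts before Entertainment Update ends → Entertainment Update and Local Package overlap.
Feature Block starts after Entertainment Update ends, so nothing later overlaps Entertainment Update either.
Feature Block starts after Local Package ends, so nothing later overlaps Local Package either.
Weather Update starts before Feature Block ends → Feature Block and Weather Update overlap.
Weather Recap starts before Feature Block ends → Feature Block and Weather Recap overlap.
Feature Spot starts before Feature Block ends → Feature Block and Feature Spot overlap.
Interview Brief starts exactly when Feature Block ends (back-to-back, no overlap).
Weather Recap starts before Weather Update ends → Weather Update and Weather Recap overlap.
Feature Spot starts before Weather Update ends → Weather Update and Feature Spot overlap.
Interview Brief starts before Weather Update ends → Weather Update and Interview Brief overlap.
Feature Spot starts before Weather Recap ends → Weather Recap and Feature Spot overlap.
Interview Brief starts after Weather Recap ends.
Interview Brief starts before Feature Spot ends → Feature Spot and Interview Brief overlap.
Overlapping pairs: Entertainment Update & Interview Spot, Entertainment Update & Local Package, Feature Block & Feature Spot, Feature Block & Weather Recap, Feature Block & Weather Update, Feature Spot & Interview Brief, Feature Spot & Weather Recap, Feature Spot & Weather Update, Interview Brief & Weather Update, Weather Recap & Weather Update — 10 in total.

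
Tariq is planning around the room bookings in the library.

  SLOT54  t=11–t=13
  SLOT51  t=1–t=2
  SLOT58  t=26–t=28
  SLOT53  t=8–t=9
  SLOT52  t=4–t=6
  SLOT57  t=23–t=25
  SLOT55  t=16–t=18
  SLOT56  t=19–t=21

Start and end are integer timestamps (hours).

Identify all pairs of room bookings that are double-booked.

Two intervals overlap when each starts before the other ends.
Sorted by start: SLOT51, SLOT52, SLOT53, SLOT54, SLOT55, SLOT56, SLOT57, SLOT58.
SLOT52 starts after SLOT51 ends; SLOT51 is clear from here.
SLOT53 starts after SLOT52 ends; SLOT52 is clear from here.
SLOT54 starts after SLOT53 ends; SLOT53 is clear from here.
SLOT55 starts after SLOT54 ends; SLOT54 is clear from here.
SLOT56 starts after SLOT55 ends; SLOT55 is clear from here.
SLOT57 starts after SLOT56 ends; SLOT56 is clear from here.
SLOT58 starts after SLOT57 ends.

no conflicts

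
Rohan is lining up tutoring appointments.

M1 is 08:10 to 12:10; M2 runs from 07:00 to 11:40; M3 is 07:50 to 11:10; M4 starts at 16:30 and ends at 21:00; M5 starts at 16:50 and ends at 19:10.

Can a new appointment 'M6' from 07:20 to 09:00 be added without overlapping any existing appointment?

No — it overlaps M1, M2, M3

M2: starts 07:00 before M6 ends 09:00, and ends 11:40 after M6 starts 07:20 → overlap.
M3: starts 07:50 before M6 ends 09:00, and ends 11:10 after M6 starts 07:20 → overlap.
M1: starts 08:10 before M6 ends 09:00, and ends 12:10 after M6 starts 07:20 → overlap.
M4: starts 16:30 at or after M6 ends 09:00 → clear.
M5: starts 16:50 at or after M6 ends 09:00 → clear.
M6 overlaps M1, M2, M3.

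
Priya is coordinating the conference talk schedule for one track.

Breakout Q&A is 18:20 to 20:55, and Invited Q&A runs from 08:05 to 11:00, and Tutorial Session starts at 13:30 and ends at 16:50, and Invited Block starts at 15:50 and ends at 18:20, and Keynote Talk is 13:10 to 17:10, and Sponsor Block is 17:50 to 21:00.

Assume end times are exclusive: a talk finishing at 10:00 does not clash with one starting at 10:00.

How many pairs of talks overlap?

5

Check each pair: they overlap iff neither finishes before the other starts.
Sorted by start: Invited Q&A, Keynote Talk, Tutorial Session, Invited Block, Sponsor Block, Breakout Q&A.
Keynote Talk starts after Invited Q&A ends, so Invited Q&A has no further overlaps.
Tutorial Session starts before Keynote Talk ends → Keynote Talk and Tutorial Session overlap.
Invited Block starts before Keynote Talk ends → Keynote Talk and Invited Block overlap.
Sponsor Block starts after Keynote Talk ends, so Keynote Talk has no further overlaps.
Invited Block starts before Tutorial Session ends → Tutorial Session and Invited Block overlap.
Sponsor Block starts after Tutorial Session ends, so Tutorial Session has no further overlaps.
Sponsor Block starts before Invited Block ends → Invited Block and Sponsor Block overlap.
Breakout Q&A starts exactly when Invited Block ends (back-to-back, no overlap).
Breakout Q&A starts before Sponsor Block ends → Sponsor Block and Breakout Q&A overlap.
Overlapping pairs: Breakout Q&A & Sponsor Block, Invited Block & Keynote Talk, Invited Block & Sponsor Block, Invited Block & Tutorial Session, Keynote Talk & Tutorial Session — 5 in total.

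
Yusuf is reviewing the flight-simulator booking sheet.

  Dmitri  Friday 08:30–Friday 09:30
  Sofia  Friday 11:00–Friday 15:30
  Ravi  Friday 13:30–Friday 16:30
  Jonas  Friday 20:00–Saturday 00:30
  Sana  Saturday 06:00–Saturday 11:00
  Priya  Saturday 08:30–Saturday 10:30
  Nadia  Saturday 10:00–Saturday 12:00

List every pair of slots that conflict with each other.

Sorted by start: Dmitri, Sofia, Ravi, Jonas, Sana, Priya, Nadia.
Sofia starts after Dmitri ends, so Dmitri has no further overlaps.
Ravi starts before Sofia ends → Sofia and Ravi overlap.
Jonas starts after Sofia ends, so Sofia has no further overlaps.
Jonas starts after Ravi ends, so Ravi has no further overlaps.
Sana starts after Jonas ends, so Jonas has no further overlaps.
Priya starts before Sana ends → Sana and Priya overlap.
Nadia starts before Sana ends → Sana and Nadia overlap.
Nadia starts before Priya ends → Priya and Nadia overlap.

Nadia & Priya, Nadia & Sana, Priya & Sana, Ravi & Sofia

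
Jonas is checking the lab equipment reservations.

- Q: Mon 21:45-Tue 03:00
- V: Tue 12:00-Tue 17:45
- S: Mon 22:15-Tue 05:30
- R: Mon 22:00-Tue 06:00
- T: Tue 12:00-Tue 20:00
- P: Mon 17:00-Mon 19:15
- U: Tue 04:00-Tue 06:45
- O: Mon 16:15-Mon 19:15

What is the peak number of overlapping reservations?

Sort all start/end points and keep a running count:
Mon 16:15 start O → 1
Mon 17:00 start P → 2
Mon 19:15 end O → 1
Mon 19:15 end P → 0
Mon 21:45 start Q → 1
Mon 22:00 start R → 2
Mon 22:15 start S → 3
Tue 03:00 end Q → 2
Tue 04:00 start U → 3
Tue 05:30 end S → 2
Tue 06:00 end R → 1
Tue 06:45 end U → 0
Tue 12:00 start T → 1
Tue 12:00 start V → 2
Tue 17:45 end V → 1
Tue 20:00 end T → 0
Peak is 3, at Mon 22:15 (Q, R, S).

3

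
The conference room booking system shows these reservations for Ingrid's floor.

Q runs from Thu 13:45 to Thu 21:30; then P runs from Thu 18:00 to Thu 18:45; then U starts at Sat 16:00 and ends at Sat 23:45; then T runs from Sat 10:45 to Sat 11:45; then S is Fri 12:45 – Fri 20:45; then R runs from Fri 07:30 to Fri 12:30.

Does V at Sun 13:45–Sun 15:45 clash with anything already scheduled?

Q: ends Thu 21:30 at or before V starts Sun 13:45 → clear.
P: ends Thu 18:45 at or before V starts Sun 13:45 → clear.
R: ends Fri 12:30 at or before V starts Sun 13:45 → clear.
S: ends Fri 20:45 at or before V starts Sun 13:45 → clear.
T: ends Sat 11:45 at or before V starts Sun 13:45 → clear.
U: ends Sat 23:45 at or before V starts Sun 13:45 → clear.

No — it doesn't clash with anything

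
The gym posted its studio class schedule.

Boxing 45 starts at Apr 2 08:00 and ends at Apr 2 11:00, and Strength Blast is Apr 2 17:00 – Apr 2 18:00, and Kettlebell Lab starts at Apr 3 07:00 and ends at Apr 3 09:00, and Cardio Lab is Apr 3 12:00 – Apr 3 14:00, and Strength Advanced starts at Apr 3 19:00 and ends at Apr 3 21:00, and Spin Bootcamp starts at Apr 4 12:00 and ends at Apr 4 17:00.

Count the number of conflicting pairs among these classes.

0

Sorted by start: Boxing 45, Strength Blast, Kettlebell Lab, Cardio Lab, Strength Advanced, Spin Bootcamp.
Strength Blast starts after Boxing 45 ends — done with Boxing 45.
Kettlebell Lab starts after Strength Blast ends — done with Strength Blast.
Cardio Lab starts after Kettlebell Lab ends — done with Kettlebell Lab.
Strength Advanced starts after Cardio Lab ends — done with Cardio Lab.
Spin Bootcamp starts after Strength Advanced ends.
No pair overlaps.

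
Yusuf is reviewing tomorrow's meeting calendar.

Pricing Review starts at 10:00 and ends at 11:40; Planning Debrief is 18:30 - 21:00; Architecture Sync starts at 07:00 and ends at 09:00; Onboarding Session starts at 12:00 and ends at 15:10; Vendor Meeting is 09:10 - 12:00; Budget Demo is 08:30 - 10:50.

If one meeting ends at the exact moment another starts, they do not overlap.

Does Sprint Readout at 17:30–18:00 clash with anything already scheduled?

No — it doesn't clash with anything

Architecture Sync: ends 09:00 at or before Sprint Readout starts 17:30 → clear.
Budget Demo: ends 10:50 at or before Sprint Readout starts 17:30 → clear.
Vendor Meeting: ends 12:00 at or before Sprint Readout starts 17:30 → clear.
Pricing Review: ends 11:40 at or before Sprint Readout starts 17:30 → clear.
Onboarding Session: ends 15:10 at or before Sprint Readout starts 17:30 → clear.
Planning Debrief: starts 18:30 at or after Sprint Readout ends 18:00 → clear.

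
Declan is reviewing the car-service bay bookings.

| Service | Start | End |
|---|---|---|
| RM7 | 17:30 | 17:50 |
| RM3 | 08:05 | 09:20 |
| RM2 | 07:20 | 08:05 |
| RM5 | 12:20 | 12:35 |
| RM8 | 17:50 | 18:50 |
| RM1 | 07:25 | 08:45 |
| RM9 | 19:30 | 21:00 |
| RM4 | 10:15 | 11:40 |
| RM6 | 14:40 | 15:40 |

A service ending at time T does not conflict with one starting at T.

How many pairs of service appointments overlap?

Check each pair: they overlap iff neither finishes before the other starts.
Sorted by start: RM2, RM1, RM3, RM4, RM5, RM6, RM7, RM8, RM9.
RM1 starts before RM2 ends → RM2 and RM1 overlap.
RM3 starts exactly when RM2 ends (back-to-back, no overlap), so RM2 has no further overlaps.
RM3 starts before RM1 ends → RM1 and RM3 overlap.
RM4 starts after RM1 ends, so RM1 has no further overlaps.
RM4 starts after RM3 ends, so RM3 has no further overlaps.
RM5 starts after RM4 ends, so RM4 has no further overlaps.
RM6 starts after RM5 ends, so RM5 has no further overlaps.
RM7 starts after RM6 ends, so RM6 has no further overlaps.
RM8 starts exactly when RM7 ends (back-to-back, no overlap), so RM7 has no further overlaps.
RM9 starts after RM8 ends.
Overlapping pairs: RM1 & RM2, RM1 & RM3 — 2 in total.

2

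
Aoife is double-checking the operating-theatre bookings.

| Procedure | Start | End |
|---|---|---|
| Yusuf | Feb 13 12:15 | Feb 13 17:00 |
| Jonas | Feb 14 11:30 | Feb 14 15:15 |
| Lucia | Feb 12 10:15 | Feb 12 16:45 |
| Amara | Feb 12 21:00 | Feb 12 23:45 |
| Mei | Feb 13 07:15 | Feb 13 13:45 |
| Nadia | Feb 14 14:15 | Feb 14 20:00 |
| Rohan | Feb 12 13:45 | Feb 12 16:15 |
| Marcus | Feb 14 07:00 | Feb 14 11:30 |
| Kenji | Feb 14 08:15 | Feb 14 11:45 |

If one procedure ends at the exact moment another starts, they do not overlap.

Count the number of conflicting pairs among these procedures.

5

Sorted by start: Lucia, Rohan, Amara, Mei, Yusuf, Marcus, Kenji, Jonas, Nadia.
Rohan starts before Lucia ends → Lucia and Rohan overlap.
Amara starts after Lucia ends — done with Lucia.
Amara starts after Rohan ends — done with Rohan.
Mei starts after Amara ends — done with Amara.
Yusuf starts before Mei ends → Mei and Yusuf overlap.
Marcus starts after Mei ends — done with Mei.
Marcus starts after Yusuf ends — done with Yusuf.
Kenji starts before Marcus ends → Marcus and Kenji overlap.
Jonas starts exactly when Marcus ends (back-to-back, no overlap) — done with Marcus.
Jonas starts before Kenji ends → Kenji and Jonas overlap.
Nadia starts after Kenji ends.
Nadia starts before Jonas ends → Jonas and Nadia overlap.
Overlapping pairs: Jonas & Kenji, Jonas & Nadia, Kenji & Marcus, Lucia & Rohan, Mei & Yusuf — 5 in total.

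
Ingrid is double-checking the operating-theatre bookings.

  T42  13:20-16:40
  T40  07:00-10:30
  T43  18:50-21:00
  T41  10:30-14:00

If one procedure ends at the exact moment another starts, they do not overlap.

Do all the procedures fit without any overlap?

Sorted by start: T40, T41, T42, T43.
T41 starts exactly when T40 ends (back-to-back, no overlap) — done with T40.
T42 starts before T41 ends → T41 and T42 overlap.
That's a conflict, so the schedule is not conflict-free.

No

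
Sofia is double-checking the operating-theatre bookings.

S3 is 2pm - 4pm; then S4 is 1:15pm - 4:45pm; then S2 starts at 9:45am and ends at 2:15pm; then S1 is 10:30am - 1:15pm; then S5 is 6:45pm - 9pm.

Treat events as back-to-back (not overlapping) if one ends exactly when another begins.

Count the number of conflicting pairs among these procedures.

4

Sorted by start: S2, S1, S4, S3, S5.
S1 starts before S2 ends → S2 and S1 overlap.
S4 starts before S2 ends → S2 and S4 overlap.
S3 starts before S2 ends → S2 and S3 overlap.
S5 starts after S2 ends.
S4 starts exactly when S1 ends (back-to-back, no overlap); S1 is clear from here.
S3 starts before S4 ends → S4 and S3 overlap.
S5 starts after S4 ends.
S5 starts after S3 ends.
Overlapping pairs: S1 & S2, S2 & S3, S2 & S4, S3 & S4 — 4 in total.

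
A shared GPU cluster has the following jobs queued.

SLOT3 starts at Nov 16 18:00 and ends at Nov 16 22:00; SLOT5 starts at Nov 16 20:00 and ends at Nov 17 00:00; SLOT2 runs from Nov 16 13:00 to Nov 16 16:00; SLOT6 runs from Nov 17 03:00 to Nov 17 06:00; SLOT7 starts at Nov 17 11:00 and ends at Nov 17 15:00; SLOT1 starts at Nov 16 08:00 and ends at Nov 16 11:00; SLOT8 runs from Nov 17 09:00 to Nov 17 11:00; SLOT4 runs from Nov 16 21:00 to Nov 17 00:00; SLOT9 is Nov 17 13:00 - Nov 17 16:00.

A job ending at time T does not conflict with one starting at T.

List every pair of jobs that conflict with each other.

Sorted by start: SLOT1, SLOT2, SLOT3, SLOT5, SLOT4, SLOT6, SLOT8, SLOT7, SLOT9.
SLOT2 starts after SLOT1 ends, so SLOT1 has no further overlaps.
SLOT3 starts after SLOT2 ends, so SLOT2 has no further overlaps.
SLOT5 starts before SLOT3 ends → SLOT3 and SLOT5 overlap.
SLOT4 starts before SLOT3 ends → SLOT3 and SLOT4 overlap.
SLOT6 starts after SLOT3 ends, so SLOT3 has no further overlaps.
SLOT4 starts before SLOT5 ends → SLOT5 and SLOT4 overlap.
SLOT6 starts after SLOT5 ends, so SLOT5 has no further overlaps.
SLOT6 starts after SLOT4 ends, so SLOT4 has no further overlaps.
SLOT8 starts after SLOT6 ends, so SLOT6 has no further overlaps.
SLOT7 starts exactly when SLOT8 ends (back-to-back, no overlap), so SLOT8 has no further overlaps.
SLOT9 starts before SLOT7 ends → SLOT7 and SLOT9 overlap.

SLOT3 & SLOT4, SLOT3 & SLOT5, SLOT4 & SLOT5, SLOT7 & SLOT9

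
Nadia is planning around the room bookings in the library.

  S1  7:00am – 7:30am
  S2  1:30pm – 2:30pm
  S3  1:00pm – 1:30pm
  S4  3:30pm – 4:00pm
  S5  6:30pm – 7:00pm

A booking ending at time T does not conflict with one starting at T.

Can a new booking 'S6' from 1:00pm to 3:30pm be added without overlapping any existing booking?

No — it overlaps S2, S3

S1: ends 7:30am at or before S6 starts 1:00pm → clear.
S3: starts 1:00pm before S6 ends 3:30pm, and ends 1:30pm after S6 starts 1:00pm → overlap.
S2: starts 1:30pm before S6 ends 3:30pm, and ends 2:30pm after S6 starts 1:00pm → overlap.
S4: starts 3:30pm at or after S6 ends 3:30pm → clear.
S5: starts 6:30pm at or after S6 ends 3:30pm → clear.
S6 overlaps S2, S3.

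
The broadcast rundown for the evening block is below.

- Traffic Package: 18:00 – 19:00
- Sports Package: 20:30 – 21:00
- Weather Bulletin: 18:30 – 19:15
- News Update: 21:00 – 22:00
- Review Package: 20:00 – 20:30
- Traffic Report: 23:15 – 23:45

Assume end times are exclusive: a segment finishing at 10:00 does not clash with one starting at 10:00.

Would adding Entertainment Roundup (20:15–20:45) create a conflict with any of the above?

Traffic Package: ends 19:00 at or before Entertainment Roundup starts 20:15 → clear.
Weather Bulletin: ends 19:15 at or before Entertainment Roundup starts 20:15 → clear.
Review Package: starts 20:00 before Entertainment Roundup ends 20:45, and ends 20:30 after Entertainment Roundup starts 20:15 → overlap.
Sports Package: starts 20:30 before Entertainment Roundup ends 20:45, and ends 21:00 after Entertainment Roundup starts 20:15 → overlap.
News Update: starts 21:00 at or after Entertainment Roundup ends 20:45 → clear.
Traffic Report: starts 23:15 at or after Entertainment Roundup ends 20:45 → clear.
Entertainment Roundup overlaps Review Package, Sports Package.

Yes — it overlaps Review Package, Sports Package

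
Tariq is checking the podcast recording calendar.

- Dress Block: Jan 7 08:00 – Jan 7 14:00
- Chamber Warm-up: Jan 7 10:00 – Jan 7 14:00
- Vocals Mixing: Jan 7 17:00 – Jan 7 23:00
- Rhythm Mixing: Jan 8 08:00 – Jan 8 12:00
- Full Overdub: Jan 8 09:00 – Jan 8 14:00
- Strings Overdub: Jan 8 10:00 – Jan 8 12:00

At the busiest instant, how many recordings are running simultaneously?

Sweep the timeline, counting +1 at each start and −1 at each end (ends before starts at a tie):
Jan 7 08:00 start Dress Block → 1
Jan 7 10:00 start Chamber Warm-up → 2
Jan 7 14:00 end Chamber Warm-up → 1
Jan 7 14:00 end Dress Block → 0
Jan 7 17:00 start Vocals Mixing → 1
Jan 7 23:00 end Vocals Mixing → 0
Jan 8 08:00 start Rhythm Mixing → 1
Jan 8 09:00 start Full Overdub → 2
Jan 8 10:00 start Strings Overdub → 3
Jan 8 12:00 end Rhythm Mixing → 2
Jan 8 12:00 end Strings Overdub → 1
Jan 8 14:00 end Full Overdub → 0
Peak is 3, at Jan 8 10:00 (Full Overdub, Rhythm Mixing, Strings Overdub).

3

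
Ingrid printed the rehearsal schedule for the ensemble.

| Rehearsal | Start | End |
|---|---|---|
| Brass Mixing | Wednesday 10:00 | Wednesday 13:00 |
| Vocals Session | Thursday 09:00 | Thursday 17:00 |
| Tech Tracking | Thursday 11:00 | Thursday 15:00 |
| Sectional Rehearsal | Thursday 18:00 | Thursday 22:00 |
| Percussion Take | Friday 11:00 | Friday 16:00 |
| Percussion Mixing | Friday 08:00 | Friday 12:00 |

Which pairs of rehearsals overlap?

Sorted by start: Brass Mixing, Vocals Session, Tech Tracking, Sectional Rehearsal, Percussion Mixing, Percussion Take.
Vocals Session starts after Brass Mixing ends — done with Brass Mixing.
Tech Tracking starts before Vocals Session ends → Vocals Session and Tech Tracking overlap.
Sectional Rehearsal starts after Vocals Session ends — done with Vocals Session.
Sectional Rehearsal starts after Tech Tracking ends — done with Tech Tracking.
Percussion Mixing starts after Sectional Rehearsal ends — done with Sectional Rehearsal.
Percussion Take starts before Percussion Mixing ends → Percussion Mixing and Percussion Take overlap.

Percussion Mixing & Percussion Take, Tech Tracking & Vocals Session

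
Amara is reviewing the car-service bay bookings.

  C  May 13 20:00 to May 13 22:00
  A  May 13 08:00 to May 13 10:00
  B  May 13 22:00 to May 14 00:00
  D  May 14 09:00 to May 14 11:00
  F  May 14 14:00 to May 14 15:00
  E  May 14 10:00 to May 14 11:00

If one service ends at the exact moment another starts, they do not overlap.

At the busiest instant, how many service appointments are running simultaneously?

Walk through starts and ends in time order (an end at T is processed before a start at T):
May 13 08:00 start A → 1
May 13 10:00 end A → 0
May 13 20:00 start C → 1
May 13 22:00 end C → 0
May 13 22:00 start B → 1
May 14 00:00 end B → 0
May 14 09:00 start D → 1
May 14 10:00 start E → 2
May 14 11:00 end D → 1
May 14 11:00 end E → 0
May 14 14:00 start F → 1
May 14 15:00 end F → 0
Peak is 2, at May 14 10:00 (D, E).

2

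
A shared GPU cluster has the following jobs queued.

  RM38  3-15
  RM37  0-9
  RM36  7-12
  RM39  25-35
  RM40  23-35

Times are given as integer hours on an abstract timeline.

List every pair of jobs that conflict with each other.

Check each pair: they overlap iff neither finishes before the other starts.
Sorted by start: RM37, RM38, RM36, RM40, RM39.
RM38 starts before RM37 ends → RM37 and RM38 overlap.
RM36 starts before RM37 ends → RM37 and RM36 overlap.
RM40 starts after RM37 ends — done with RM37.
RM36 starts before RM38 ends → RM38 and RM36 overlap.
RM40 starts after RM38 ends — done with RM38.
RM40 starts after RM36 ends — done with RM36.
RM39 starts before RM40 ends → RM40 and RM39 overlap.

RM36 & RM37, RM36 & RM38, RM37 & RM38, RM39 & RM40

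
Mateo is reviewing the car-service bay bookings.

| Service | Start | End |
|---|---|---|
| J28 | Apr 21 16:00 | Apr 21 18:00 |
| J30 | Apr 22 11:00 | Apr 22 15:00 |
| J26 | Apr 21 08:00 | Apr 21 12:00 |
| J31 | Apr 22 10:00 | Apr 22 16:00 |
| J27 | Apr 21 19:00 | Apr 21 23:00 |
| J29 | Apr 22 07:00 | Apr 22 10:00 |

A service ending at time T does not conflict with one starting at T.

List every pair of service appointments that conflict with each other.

J30 & J31

Check each pair: they overlap iff neither finishes before the other starts.
Sorted by start: J26, J28, J27, J29, J31, J30.
J28 starts after J26 ends, so nothing later overlaps J26 either.
J27 starts after J28 ends, so nothing later overlaps J28 either.
J29 starts after J27 ends, so nothing later overlaps J27 either.
J31 starts exactly when J29 ends (back-to-back, no overlap), so nothing later overlaps J29 either.
J30 starts before J31 ends → J31 and J30 overlap.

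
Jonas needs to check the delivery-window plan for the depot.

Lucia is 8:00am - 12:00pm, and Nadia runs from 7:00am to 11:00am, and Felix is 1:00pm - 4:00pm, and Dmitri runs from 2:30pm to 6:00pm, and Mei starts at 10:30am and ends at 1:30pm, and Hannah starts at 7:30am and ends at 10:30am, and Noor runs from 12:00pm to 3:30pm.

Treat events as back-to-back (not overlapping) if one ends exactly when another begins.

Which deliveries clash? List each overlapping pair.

Check each pair: they overlap iff neither finishes before the other starts.
Sorted by start: Nadia, Hannah, Lucia, Mei, Noor, Felix, Dmitri.
Hannah starts before Nadia ends → Nadia and Hannah overlap.
Lucia starts before Nadia ends → Nadia and Lucia overlap.
Mei starts before Nadia ends → Nadia and Mei overlap.
Noor starts after Nadia ends — done with Nadia.
Lucia starts before Hannah ends → Hannah and Lucia overlap.
Mei starts exactly when Hannah ends (back-to-back, no overlap) — done with Hannah.
Mei starts before Lucia ends → Lucia and Mei overlap.
Noor starts exactly when Lucia ends (back-to-back, no overlap) — done with Lucia.
Noor starts before Mei ends → Mei and Noor overlap.
Felix starts before Mei ends → Mei and Felix overlap.
Dmitri starts after Mei ends.
Felix starts before Noor ends → Noor and Felix overlap.
Dmitri starts before Noor ends → Noor and Dmitri overlap.
Dmitri starts before Felix ends → Felix and Dmitri overlap.

Dmitri & Felix, Dmitri & Noor, Felix & Mei, Felix & Noor, Hannah & Lucia, Hannah & Nadia, Lucia & Mei, Lucia & Nadia, Mei & Nadia, Mei & Noor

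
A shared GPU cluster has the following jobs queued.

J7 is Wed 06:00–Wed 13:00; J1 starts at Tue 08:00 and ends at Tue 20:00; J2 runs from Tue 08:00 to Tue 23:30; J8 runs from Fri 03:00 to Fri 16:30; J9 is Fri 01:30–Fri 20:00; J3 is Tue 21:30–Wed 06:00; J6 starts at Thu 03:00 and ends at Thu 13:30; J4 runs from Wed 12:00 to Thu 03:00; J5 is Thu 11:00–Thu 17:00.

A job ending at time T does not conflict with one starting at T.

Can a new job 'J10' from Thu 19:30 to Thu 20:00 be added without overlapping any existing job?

J1: ends Tue 20:00 at or before J10 starts Thu 19:30 → clear.
J2: ends Tue 23:30 at or before J10 starts Thu 19:30 → clear.
J3: ends Wed 06:00 at or before J10 starts Thu 19:30 → clear.
J7: ends Wed 13:00 at or before J10 starts Thu 19:30 → clear.
J4: ends Thu 03:00 at or before J10 starts Thu 19:30 → clear.
J6: ends Thu 13:30 at or before J10 starts Thu 19:30 → clear.
J5: ends Thu 17:00 at or before J10 starts Thu 19:30 → clear.
J9: starts Fri 01:30 at or after J10 ends Thu 20:00 → clear.
J8: starts Fri 03:00 at or after J10 ends Thu 20:00 → clear.

Yes — the slot is free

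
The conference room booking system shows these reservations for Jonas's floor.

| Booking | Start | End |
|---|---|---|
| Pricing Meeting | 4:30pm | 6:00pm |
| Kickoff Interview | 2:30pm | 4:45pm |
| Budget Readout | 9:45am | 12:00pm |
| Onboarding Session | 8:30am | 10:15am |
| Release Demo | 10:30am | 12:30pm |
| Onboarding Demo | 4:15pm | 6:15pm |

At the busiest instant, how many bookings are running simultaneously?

Sort all start/end points and keep a running count:
8:30am start Onboarding Session → 1
9:45am start Budget Readout → 2
10:15am end Onboarding Session → 1
10:30am start Release Demo → 2
12:00pm end Budget Readout → 1
12:30pm end Release Demo → 0
2:30pm start Kickoff Interview → 1
4:15pm start Onboarding Demo → 2
4:30pm start Pricing Meeting → 3
4:45pm end Kickoff Interview → 2
6:00pm end Pricing Meeting → 1
6:15pm end Onboarding Demo → 0
Peak is 3, at 4:30pm (Kickoff Interview, Onboarding Demo, Pricing Meeting).

3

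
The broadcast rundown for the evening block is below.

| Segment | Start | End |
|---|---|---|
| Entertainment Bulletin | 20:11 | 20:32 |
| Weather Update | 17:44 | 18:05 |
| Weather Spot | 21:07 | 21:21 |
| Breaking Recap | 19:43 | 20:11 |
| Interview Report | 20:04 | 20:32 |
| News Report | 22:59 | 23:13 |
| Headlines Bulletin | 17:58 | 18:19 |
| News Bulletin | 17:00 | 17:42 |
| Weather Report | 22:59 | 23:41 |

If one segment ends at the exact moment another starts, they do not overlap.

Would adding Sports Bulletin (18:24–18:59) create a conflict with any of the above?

No — it doesn't clash with anything

News Bulletin: ends 17:42 at or before Sports Bulletin starts 18:24 → clear.
Weather Update: ends 18:05 at or before Sports Bulletin starts 18:24 → clear.
Headlines Bulletin: ends 18:19 at or before Sports Bulletin starts 18:24 → clear.
Breaking Recap: starts 19:43 at or after Sports Bulletin ends 18:59 → clear.
Interview Report: starts 20:04 at or after Sports Bulletin ends 18:59 → clear.
Entertainment Bulletin: starts 20:11 at or after Sports Bulletin ends 18:59 → clear.
Weather Spot: starts 21:07 at or after Sports Bulletin ends 18:59 → clear.
News Report: starts 22:59 at or after Sports Bulletin ends 18:59 → clear.
Weather Report: starts 22:59 at or after Sports Bulletin ends 18:59 → clear.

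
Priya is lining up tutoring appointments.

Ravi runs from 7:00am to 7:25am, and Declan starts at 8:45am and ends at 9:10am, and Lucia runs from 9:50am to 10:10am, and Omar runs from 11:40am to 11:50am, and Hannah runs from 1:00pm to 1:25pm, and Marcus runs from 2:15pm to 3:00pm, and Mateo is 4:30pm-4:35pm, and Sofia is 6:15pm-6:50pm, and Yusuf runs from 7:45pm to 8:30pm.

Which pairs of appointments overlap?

no overlapping pairs

Sorted by start: Ravi, Declan, Lucia, Omar, Hannah, Marcus, Mateo, Sofia, Yusuf.
Declan starts after Ravi ends; Ravi is clear from here.
Lucia starts after Declan ends; Declan is clear from here.
Omar starts after Lucia ends; Lucia is clear from here.
Hannah starts after Omar ends; Omar is clear from here.
Marcus starts after Hannah ends; Hannah is clear from here.
Mateo starts after Marcus ends; Marcus is clear from here.
Sofia starts after Mateo ends; Mateo is clear from here.
Yusuf starts after Sofia ends.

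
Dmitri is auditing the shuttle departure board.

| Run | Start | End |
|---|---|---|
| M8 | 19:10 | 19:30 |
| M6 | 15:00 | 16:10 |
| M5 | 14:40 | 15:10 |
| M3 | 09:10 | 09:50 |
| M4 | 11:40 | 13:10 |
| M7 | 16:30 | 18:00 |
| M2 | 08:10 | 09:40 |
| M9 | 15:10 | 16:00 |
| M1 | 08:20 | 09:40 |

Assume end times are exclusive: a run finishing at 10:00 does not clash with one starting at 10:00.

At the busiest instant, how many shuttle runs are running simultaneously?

Walk through starts and ends in time order (an end at T is processed before a start at T):
08:10 start M2 → 1
08:20 start M1 → 2
09:10 start M3 → 3
09:40 end M1 → 2
09:40 end M2 → 1
09:50 end M3 → 0
11:40 start M4 → 1
13:10 end M4 → 0
14:40 start M5 → 1
15:00 start M6 → 2
15:10 end M5 → 1
15:10 start M9 → 2
16:00 end M9 → 1
16:10 end M6 → 0
16:30 start M7 → 1
18:00 end M7 → 0
19:10 start M8 → 1
19:30 end M8 → 0
Peak is 3, at 09:10 (M1, M2, M3).

3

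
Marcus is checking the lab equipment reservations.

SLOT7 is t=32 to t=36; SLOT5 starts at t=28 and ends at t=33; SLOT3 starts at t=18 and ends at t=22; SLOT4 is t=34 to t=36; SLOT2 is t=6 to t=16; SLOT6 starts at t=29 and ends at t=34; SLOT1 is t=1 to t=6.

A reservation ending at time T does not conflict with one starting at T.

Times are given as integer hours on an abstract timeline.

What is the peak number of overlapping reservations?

3

Sweep the timeline, counting +1 at each start and −1 at each end (ends before starts at a tie):
t=1 start SLOT1 → 1
t=6 end SLOT1 → 0
t=6 start SLOT2 → 1
t=16 end SLOT2 → 0
t=18 start SLOT3 → 1
t=22 end SLOT3 → 0
t=28 start SLOT5 → 1
t=29 start SLOT6 → 2
t=32 start SLOT7 → 3
t=33 end SLOT5 → 2
t=34 end SLOT6 → 1
t=34 start SLOT4 → 2
t=36 end SLOT4 → 1
t=36 end SLOT7 → 0
Peak is 3, at t=32 (SLOT5, SLOT6, SLOT7).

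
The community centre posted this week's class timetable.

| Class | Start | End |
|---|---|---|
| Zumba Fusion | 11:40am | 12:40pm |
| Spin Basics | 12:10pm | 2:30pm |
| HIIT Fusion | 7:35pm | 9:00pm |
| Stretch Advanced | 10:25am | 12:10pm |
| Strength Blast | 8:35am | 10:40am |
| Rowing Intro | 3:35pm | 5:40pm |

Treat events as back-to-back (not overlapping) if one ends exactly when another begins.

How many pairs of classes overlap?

Check each pair: they overlap iff neither finishes before the other starts.
Sorted by start: Strength Blast, Stretch Advanced, Zumba Fusion, Spin Basics, Rowing Intro, HIIT Fusion.
Stretch Advanced starts before Strength Blast ends → Strength Blast and Stretch Advanced overlap.
Zumba Fusion starts after Strength Blast ends, so nothing later overlaps Strength Blast either.
Zumba Fusion starts before Stretch Advanced ends → Stretch Advanced and Zumba Fusion overlap.
Spin Basics starts exactly when Stretch Advanced ends (back-to-back, no overlap), so nothing later overlaps Stretch Advanced either.
Spin Basics starts before Zumba Fusion ends → Zumba Fusion and Spin Basics overlap.
Rowing Intro starts after Zumba Fusion ends, so nothing later overlaps Zumba Fusion either.
Rowing Intro starts after Spin Basics ends, so nothing later overlaps Spin Basics either.
HIIT Fusion starts after Rowing Intro ends.
Overlapping pairs: Spin Basics & Zumba Fusion, Strength Blast & Stretch Advanced, Stretch Advanced & Zumba Fusion — 3 in total.

3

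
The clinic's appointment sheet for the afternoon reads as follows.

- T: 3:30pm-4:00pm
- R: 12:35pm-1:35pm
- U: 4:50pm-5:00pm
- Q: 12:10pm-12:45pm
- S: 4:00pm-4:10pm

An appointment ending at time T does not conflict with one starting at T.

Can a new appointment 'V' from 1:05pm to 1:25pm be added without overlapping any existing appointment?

No — it overlaps R

Q: ends 12:45pm at or before V starts 1:05pm → clear.
R: starts 12:35pm before V ends 1:25pm, and ends 1:35pm after V starts 1:05pm → overlap.
T: starts 3:30pm at or after V ends 1:25pm → clear.
S: starts 4:00pm at or after V ends 1:25pm → clear.
U: starts 4:50pm at or after V ends 1:25pm → clear.
V overlaps R.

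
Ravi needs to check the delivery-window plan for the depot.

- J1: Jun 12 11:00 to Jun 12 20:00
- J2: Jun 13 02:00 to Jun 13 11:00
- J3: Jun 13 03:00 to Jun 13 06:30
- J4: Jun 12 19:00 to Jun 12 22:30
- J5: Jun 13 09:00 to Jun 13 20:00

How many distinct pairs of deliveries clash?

Sorted by start: J1, J4, J2, J3, J5.
J4 starts before J1 ends → J1 and J4 overlap.
J2 starts after J1 ends — done with J1.
J2 starts after J4 ends — done with J4.
J3 starts before J2 ends → J2 and J3 overlap.
J5 starts before J2 ends → J2 and J5 overlap.
J5 starts after J3 ends.
Overlapping pairs: J1 & J4, J2 & J3, J2 & J5 — 3 in total.

3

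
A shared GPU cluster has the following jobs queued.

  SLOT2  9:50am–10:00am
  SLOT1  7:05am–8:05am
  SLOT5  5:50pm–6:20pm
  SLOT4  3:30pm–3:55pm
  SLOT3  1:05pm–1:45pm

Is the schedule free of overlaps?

Yes

Sorted by start: SLOT1, SLOT2, SLOT3, SLOT4, SLOT5.
SLOT2 starts after SLOT1 ends; SLOT1 is clear from here.
SLOT3 starts after SLOT2 ends; SLOT2 is clear from here.
SLOT4 starts after SLOT3 ends; SLOT3 is clear from here.
SLOT5 starts after SLOT4 ends.
Every pair is clear; the schedule has no overlaps.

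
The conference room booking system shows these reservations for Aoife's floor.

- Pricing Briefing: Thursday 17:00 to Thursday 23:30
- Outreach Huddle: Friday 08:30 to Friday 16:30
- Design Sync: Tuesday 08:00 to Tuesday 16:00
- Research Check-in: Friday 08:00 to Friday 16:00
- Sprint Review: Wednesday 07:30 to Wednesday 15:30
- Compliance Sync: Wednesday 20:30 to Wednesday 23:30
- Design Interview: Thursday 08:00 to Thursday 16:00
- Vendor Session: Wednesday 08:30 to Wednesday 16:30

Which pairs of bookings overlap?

Outreach Huddle & Research Check-in, Sprint Review & Vendor Session

Sorted by start: Design Sync, Sprint Review, Vendor Session, Compliance Sync, Design Interview, Pricing Briefing, Research Check-in, Outreach Huddle.
Sprint Review starts after Design Sync ends, so nothing later overlaps Design Sync either.
Vendor Session starts before Sprint Review ends → Sprint Review and Vendor Session overlap.
Compliance Sync starts after Sprint Review ends, so nothing later overlaps Sprint Review either.
Compliance Sync starts after Vendor Session ends, so nothing later overlaps Vendor Session either.
Design Interview starts after Compliance Sync ends, so nothing later overlaps Compliance Sync either.
Pricing Briefing starts after Design Interview ends, so nothing later overlaps Design Interview either.
Research Check-in starts after Pricing Briefing ends, so nothing later overlaps Pricing Briefing either.
Outreach Huddle starts before Research Check-in ends → Research Check-in and Outreach Huddle overlap.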